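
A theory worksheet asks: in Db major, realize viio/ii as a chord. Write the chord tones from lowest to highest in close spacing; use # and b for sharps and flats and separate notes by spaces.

D F Ab

viio/ii is a secondary leading-tone chord. The target ii is Eb in Db major; the applied chord is rooted a semitone below, on D.
Building a diminished triad on D gives D-F-Ab.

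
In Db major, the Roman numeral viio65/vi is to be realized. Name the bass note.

C

The applied chord viio65/vi is rooted on A: A-C-Eb-Gb.
The figure 65 means first inversion — the third is in the bass.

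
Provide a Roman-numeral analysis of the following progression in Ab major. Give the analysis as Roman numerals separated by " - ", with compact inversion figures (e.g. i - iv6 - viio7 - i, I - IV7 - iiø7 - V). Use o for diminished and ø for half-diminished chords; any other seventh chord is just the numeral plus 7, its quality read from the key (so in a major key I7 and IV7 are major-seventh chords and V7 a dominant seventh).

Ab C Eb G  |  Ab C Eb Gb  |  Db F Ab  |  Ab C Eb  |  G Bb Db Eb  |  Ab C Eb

I7 - V7/IV - IV - I - V65 - I

Ab-C-Eb-G has root Ab, degree 1 in Ab major, so I7.
Ab-C-Eb-Gb: a dominant seventh chord on Ab, the applied dominant of IV → V7/IV.
Db-F-Ab: root Db is the subdominant; major triad there is IV.
Ab-C-Eb: root Ab is the tonic; major triad there is I.
G-Bb-Db-Eb: dominant seventh chord on Eb = scale degree 5 → V65.
Ab-C-Eb has root Ab, degree 1 in Ab major, so I.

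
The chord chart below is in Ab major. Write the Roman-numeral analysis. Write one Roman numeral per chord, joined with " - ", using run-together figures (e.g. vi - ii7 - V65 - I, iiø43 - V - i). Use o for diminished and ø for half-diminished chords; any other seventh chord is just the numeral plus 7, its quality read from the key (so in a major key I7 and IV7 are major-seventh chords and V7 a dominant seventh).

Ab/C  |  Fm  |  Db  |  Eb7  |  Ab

I6 - vi - IV - V7 - I

Ab/C: root Ab is the tonic; major triad there is I6.
Fm: root F is the submediant; minor triad there is vi.
Db: root Db is the subdominant; major triad there is IV.
Eb7: dominant seventh chord on Eb = scale degree 5 → V7.
Ab has root Ab, degree 1 in Ab major, so I.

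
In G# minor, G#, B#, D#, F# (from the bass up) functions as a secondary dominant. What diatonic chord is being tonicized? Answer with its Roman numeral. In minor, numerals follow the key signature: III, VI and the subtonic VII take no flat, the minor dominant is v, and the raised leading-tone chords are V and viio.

iv

The chord is a dominant seventh chord on G#.
A dominant resolves down a perfect fifth: G# → C#. In G# minor, C# is scale degree 4, i.e. iv.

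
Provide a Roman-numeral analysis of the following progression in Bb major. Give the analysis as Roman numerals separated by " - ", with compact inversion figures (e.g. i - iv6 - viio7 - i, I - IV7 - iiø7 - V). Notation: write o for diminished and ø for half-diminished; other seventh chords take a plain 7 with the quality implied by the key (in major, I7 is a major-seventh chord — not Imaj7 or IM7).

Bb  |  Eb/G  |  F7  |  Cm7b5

Bb: major triad on Bb = scale degree 1 → I.
Eb/G has root Eb, degree 4 in Bb major, so IV6.
F7: root F is the dominant; dominant seventh chord there is V7.
Cm7b5: C with this quality isn't in the key; it's iiø7, borrowed from the parallel minor.

I - IV6 - V7 - iiø7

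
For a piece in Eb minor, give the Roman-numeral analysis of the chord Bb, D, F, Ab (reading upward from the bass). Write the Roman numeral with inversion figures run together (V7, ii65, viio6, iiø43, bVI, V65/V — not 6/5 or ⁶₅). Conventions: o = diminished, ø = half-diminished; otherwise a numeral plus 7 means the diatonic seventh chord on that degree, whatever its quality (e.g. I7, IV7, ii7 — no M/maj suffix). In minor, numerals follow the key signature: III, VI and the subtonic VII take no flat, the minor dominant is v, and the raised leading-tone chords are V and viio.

V7

The pitches Bb-D-F-Ab form a dominant seventh chord rooted on Bb.
Bb is scale degree 5 in Eb minor, and a dominant seventh chord on that degree is written V7.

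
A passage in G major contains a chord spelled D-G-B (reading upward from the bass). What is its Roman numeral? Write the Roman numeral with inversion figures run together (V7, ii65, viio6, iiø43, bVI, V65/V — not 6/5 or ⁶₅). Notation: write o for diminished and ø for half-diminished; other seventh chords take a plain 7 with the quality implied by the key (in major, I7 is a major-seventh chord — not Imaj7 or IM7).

I64

The pitches G-B-D form a major triad rooted on G.
G is scale degree 1 in G major, and a major triad on that degree is written I.
With D in the bass the chord is in second inversion, so the figured bass is 64.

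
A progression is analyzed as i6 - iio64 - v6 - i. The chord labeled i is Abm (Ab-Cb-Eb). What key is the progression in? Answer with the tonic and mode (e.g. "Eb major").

Ab minor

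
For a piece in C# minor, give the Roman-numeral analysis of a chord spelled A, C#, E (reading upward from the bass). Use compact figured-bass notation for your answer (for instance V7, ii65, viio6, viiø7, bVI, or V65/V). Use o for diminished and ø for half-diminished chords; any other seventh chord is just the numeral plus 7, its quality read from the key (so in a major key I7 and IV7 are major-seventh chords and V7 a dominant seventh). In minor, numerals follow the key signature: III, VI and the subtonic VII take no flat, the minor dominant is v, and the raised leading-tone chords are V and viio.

VI

The pitches A-C#-E form a major triad rooted on A.
In C# minor, A is the submediant; the diatonic major triad there is VI.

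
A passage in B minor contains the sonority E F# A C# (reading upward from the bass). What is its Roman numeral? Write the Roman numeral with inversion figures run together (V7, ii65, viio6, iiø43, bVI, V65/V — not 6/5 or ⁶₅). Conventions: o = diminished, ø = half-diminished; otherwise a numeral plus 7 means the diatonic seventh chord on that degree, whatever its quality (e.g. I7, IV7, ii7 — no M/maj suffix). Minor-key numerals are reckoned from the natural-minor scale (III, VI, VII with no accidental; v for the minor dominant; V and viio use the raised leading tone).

The pitches F#-A-C#-E form a minor seventh chord rooted on F#.
F# is scale degree 5 in B minor, and a minor seventh chord on that degree is written v7.
With E in the bass the chord is in third inversion, so the figured bass is 42.

v42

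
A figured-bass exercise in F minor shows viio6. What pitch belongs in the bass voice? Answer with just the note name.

G

viio in F minor has root E; the chord is E-G-Bb.
The figure 6 means first inversion — the third is in the bass.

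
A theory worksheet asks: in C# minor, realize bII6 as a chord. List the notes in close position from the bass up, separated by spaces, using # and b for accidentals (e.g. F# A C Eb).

bII6 is the Neapolitan sixth — a major triad on the lowered second degree, here in its customary first inversion. In C# minor that root is D.
So the chord is D-F#-A, a major triad.
The figured bass 6 indicates first inversion, placing the third (F#) in the bass: F#-A-D.

F# A D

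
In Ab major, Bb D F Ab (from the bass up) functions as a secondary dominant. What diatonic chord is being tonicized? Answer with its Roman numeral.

V

The chord is a dominant seventh chord on Bb.
A dominant resolves down a perfect fifth: Bb → Eb. In Ab major, Eb is scale degree 5, i.e. V.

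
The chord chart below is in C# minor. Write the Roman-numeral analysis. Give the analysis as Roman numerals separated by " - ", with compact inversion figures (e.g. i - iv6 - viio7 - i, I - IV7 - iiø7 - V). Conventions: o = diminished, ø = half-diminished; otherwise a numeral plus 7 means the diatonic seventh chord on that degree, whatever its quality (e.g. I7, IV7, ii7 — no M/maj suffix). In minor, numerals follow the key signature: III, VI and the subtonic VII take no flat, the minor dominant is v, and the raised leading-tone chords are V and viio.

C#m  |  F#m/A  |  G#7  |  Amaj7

i - iv6 - V7 - VI7

C#m: minor triad on C# = scale degree 1 → i.
F#m/A: minor triad on F# = scale degree 4 → iv6.
G#7: root G# is the dominant; dominant seventh chord there is V7.
Amaj7 has root A, degree 6 in C# minor, so VI7.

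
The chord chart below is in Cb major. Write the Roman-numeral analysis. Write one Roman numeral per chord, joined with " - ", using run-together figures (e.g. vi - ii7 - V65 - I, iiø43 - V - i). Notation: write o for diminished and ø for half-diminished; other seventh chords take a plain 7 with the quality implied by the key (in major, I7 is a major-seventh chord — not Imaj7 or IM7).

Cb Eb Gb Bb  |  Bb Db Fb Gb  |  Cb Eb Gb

Cb-Eb-Gb-Bb: root Cb is the tonic; major seventh chord there is I7.
Bb-Db-Fb-Gb: dominant seventh chord on Gb = scale degree 5 → V65.
Cb-Eb-Gb has root Cb, degree 1 in Cb major, so I.

I7 - V65 - I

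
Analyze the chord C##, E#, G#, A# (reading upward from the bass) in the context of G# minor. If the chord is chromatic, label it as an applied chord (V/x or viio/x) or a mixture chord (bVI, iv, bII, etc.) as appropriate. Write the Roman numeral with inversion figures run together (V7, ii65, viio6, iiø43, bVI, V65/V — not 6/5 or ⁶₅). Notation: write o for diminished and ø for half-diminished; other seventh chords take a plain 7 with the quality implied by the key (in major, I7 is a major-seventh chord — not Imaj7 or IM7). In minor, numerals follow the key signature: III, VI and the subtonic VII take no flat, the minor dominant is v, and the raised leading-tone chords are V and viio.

V65/V

Stacked in thirds the chord is A#-C##-E#-G#: a dominant seventh chord on A#.
A# is not a diatonic chord root with this quality in G# minor, but it lies a perfect fifth above D# (V), so the chord functions as an applied dominant of V.
With C## in the bass the chord is in first inversion, so the figured bass is 65.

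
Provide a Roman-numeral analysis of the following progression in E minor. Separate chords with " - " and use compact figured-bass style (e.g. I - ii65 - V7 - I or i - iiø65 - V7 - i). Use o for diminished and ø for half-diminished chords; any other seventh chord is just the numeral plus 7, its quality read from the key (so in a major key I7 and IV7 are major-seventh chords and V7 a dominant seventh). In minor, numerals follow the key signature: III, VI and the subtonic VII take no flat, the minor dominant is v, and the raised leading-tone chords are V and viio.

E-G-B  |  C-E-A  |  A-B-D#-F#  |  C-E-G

E-G-B: minor triad on E = scale degree 1 → i.
C-E-A: minor triad on A = scale degree 4 → iv6.
A-B-D#-F# has root B, degree 5 in E minor, so V42.
C-E-G: root C is the submediant; major triad there is VI.

i - iv6 - V42 - VI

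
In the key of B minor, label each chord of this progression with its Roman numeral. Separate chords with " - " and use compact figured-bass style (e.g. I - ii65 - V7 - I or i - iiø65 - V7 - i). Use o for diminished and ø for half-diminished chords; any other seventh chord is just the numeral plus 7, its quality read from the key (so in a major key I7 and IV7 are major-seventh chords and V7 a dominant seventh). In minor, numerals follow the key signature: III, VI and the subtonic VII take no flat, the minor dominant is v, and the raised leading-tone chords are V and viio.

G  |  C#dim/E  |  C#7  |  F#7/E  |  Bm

VI - iio6 - V7/V - V42 - i

G: major triad on G = scale degree 6 → VI.
C#dim/E has root C#, degree 2 in B minor, so iio6.
C#7: a dominant seventh chord on C#, the applied dominant of V → V7/V.
F#7/E: dominant seventh chord on F# = scale degree 5 → V42.
Bm: minor triad on B = scale degree 1 → i.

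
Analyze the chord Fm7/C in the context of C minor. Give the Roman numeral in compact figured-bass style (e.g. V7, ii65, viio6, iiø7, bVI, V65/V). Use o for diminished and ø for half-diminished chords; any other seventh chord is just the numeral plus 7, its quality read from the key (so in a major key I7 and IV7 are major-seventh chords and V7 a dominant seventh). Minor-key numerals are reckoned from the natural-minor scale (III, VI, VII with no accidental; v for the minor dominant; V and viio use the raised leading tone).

The pitches F-Ab-C-Eb form a minor seventh chord rooted on F.
F is scale degree 4 in C minor, and a minor seventh chord on that degree is written iv7.
With C in the bass the chord is in second inversion, so the figured bass is 43.

iv43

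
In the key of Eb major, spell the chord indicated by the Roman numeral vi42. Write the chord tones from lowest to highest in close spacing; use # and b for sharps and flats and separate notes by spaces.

In Eb major, scale degree 6 is C, and the diatonic chord built there is a minor seventh chord.
That chord is spelled C-Eb-G-Bb.
With the 42 figure the chord is in third inversion; from the bass Bb upward in close position it reads Bb-C-Eb-G.

Bb C Eb G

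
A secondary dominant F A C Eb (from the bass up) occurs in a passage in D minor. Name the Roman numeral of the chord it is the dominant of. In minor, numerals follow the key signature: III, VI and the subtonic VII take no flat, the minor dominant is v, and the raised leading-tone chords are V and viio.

The chord is a dominant seventh chord on F.
A dominant resolves down a perfect fifth: F → Bb. In D minor, Bb is scale degree 6, i.e. VI.

VI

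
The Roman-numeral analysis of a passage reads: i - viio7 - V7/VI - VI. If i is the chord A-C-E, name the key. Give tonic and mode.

The chord Am is a minor triad rooted on A; its label is i.
If A is scale degree 1 and the mode makes that degree carry a minor triad, the tonic is A and the mode is minor.

A minor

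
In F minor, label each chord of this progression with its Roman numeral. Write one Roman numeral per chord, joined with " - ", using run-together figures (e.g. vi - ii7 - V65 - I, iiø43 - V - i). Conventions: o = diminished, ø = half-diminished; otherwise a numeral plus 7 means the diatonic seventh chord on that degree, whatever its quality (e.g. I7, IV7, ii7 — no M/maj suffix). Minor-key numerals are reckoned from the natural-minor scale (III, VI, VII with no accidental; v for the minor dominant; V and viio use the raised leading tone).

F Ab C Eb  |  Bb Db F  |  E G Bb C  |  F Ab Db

i7 - iv - V65 - VI6

F-Ab-C-Eb has root F, degree 1 in F minor, so i7.
Bb-Db-F has root Bb, degree 4 in F minor, so iv.
E-G-Bb-C: root C is the dominant; dominant seventh chord there is V65.
F-Ab-Db: major triad on Db = scale degree 6 → VI6.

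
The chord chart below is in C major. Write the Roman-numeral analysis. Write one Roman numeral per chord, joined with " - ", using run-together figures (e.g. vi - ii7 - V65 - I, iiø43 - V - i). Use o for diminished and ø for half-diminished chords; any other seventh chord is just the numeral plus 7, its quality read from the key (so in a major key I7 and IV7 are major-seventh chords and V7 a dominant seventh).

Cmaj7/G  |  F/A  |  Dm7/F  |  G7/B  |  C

I43 - IV6 - ii65 - V65 - I

Cmaj7/G: major seventh chord on C = scale degree 1 → I43.
F/A has root F, degree 4 in C major, so IV6.
Dm7/F has root D, degree 2 in C major, so ii65.
G7/B: root G is the dominant; dominant seventh chord there is V65.
C: major triad on C = scale degree 1 → I.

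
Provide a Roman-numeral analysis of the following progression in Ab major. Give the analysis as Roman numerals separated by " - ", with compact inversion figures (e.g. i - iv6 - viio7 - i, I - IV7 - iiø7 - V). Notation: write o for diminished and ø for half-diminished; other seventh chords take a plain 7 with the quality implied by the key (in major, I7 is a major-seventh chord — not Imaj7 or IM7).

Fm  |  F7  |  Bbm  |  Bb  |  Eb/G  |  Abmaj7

vi - V7/ii - ii - V/V - V6 - I7

Fm: root F is the submediant; minor triad there is vi.
F7 is the secondary dominant of ii (dominant seventh chord on F): V7/ii.
Bbm: root Bb is the supertonic; minor triad there is ii.
Bb: chromatic; Bb is V of V, so V/V.
Eb/G: root Eb is the dominant; major triad there is V6.
Abmaj7: major seventh chord on Ab = scale degree 1 → I7.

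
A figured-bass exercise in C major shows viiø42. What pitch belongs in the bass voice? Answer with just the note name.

A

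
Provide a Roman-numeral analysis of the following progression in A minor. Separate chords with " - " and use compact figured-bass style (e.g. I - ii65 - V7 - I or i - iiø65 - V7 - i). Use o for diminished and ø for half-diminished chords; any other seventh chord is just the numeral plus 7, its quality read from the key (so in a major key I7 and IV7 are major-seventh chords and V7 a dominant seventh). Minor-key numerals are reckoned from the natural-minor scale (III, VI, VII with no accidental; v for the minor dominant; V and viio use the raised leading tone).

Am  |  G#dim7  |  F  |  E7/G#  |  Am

i - viio7 - VI - V65 - i

Am: minor triad on A = scale degree 1 → i.
G#dim7: root G# is the leading tone; fully diminished seventh chord there is viio7.
F: major triad on F = scale degree 6 → VI.
E7/G#: root E is the dominant; dominant seventh chord there is V65.
Am: minor triad on A = scale degree 1 → i.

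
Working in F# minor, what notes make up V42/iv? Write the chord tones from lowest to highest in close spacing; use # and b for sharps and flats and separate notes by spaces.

The slash means an applied dominant: we want the dominant of iv. In F# minor, iv is B minor, and its dominant is built on F#.
Building a dominant seventh chord on F# gives F#-A#-C#-E.
The figured bass 42 indicates third inversion, placing the seventh (E) in the bass: E-F#-A#-C#.

E F# A# C#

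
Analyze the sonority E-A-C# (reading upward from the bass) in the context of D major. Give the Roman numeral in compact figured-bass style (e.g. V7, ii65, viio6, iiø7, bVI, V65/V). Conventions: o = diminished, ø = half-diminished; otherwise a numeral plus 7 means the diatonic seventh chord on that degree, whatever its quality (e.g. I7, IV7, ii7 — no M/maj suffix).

The pitches A-C#-E form a major triad rooted on A.
In D major, A is the dominant; the diatonic major triad there is V.
With E in the bass the chord is in second inversion, so the figured bass is 64.

V64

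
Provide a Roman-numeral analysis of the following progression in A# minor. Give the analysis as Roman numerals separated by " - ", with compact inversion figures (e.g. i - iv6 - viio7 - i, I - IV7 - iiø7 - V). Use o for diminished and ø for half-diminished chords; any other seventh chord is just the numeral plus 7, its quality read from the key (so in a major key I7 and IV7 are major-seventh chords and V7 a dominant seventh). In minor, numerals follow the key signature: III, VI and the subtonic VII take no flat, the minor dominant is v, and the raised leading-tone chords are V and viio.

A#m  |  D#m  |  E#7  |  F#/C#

A#m has root A#, degree 1 in A# minor, so i.
D#m has root D#, degree 4 in A# minor, so iv.
E#7 has root E#, degree 5 in A# minor, so V7.
F#/C#: major triad on F# = scale degree 6 → VI64.

i - iv - V7 - VI64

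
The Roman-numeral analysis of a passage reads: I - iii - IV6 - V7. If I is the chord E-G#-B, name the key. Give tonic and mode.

The anchor chord is a major triad on E, labeled I.
If E is scale degree 1 and the mode makes that degree carry a major triad, the tonic is E and the mode is major.

E major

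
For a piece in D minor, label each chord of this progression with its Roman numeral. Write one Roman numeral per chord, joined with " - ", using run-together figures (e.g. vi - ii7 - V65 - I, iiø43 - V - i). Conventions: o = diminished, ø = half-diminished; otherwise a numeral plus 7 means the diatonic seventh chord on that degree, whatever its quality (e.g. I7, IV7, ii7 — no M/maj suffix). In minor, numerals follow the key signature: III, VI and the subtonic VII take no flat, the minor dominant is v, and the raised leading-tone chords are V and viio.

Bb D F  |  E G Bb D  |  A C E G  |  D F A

Bb-D-F has root Bb, degree 6 in D minor, so VI.
E-G-Bb-D has root E, degree 2 in D minor, so iiø7.
A-C-E-G has root A, degree 5 in D minor, so v7.
D-F-A: minor triad on D = scale degree 1 → i.

VI - iiø7 - v7 - i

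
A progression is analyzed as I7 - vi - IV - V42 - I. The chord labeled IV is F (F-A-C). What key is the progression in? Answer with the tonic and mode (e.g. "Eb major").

C major

The anchor chord is a major triad on F, labeled IV.
If F is scale degree 4 and the mode makes that degree carry a major triad, the tonic is C and the mode is major.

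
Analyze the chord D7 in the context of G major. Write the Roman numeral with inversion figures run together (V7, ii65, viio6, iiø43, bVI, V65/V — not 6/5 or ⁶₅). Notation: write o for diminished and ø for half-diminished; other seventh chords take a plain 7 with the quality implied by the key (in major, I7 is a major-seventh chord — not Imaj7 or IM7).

Stacked in thirds the chord is D-F#-A-C: a dominant seventh chord on D.
D is scale degree 5 in G major, and a dominant seventh chord on that degree is written V7.

V7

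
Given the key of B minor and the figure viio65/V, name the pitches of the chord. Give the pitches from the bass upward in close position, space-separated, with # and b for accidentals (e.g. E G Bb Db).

G# B D E#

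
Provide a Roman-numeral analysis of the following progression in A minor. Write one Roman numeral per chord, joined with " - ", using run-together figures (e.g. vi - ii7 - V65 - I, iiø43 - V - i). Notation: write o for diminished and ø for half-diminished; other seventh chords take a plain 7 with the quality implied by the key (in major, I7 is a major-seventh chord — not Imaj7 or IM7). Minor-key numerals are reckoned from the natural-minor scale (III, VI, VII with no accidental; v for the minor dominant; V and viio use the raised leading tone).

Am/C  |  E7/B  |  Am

i6 - V43 - i

Am/C: minor triad on A = scale degree 1 → i6.
E7/B: root E is the dominant; dominant seventh chord there is V43.
Am: root A is the tonic; minor triad there is i.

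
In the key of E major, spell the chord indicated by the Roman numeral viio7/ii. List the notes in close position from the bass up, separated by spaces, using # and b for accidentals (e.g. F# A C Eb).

E# G# B D

The slash marks an applied leading-tone chord: viio of ii. In E major, ii is F#, so the leading tone to it is E#, a half step below.
Building a fully diminished seventh chord on E# gives E#-G#-B-D.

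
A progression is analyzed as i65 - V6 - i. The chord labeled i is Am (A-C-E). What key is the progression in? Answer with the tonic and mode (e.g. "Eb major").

A minor

i is given as A-C-E — a minor triad with root A.
If A is scale degree 1 and the mode makes that degree carry a minor triad, the tonic is A and the mode is minor.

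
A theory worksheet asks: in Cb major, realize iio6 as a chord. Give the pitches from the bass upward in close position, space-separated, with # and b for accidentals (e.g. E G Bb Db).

Fb Abb Db

Scale degree 2 in Cb major is Db; here the chord built on it is altered to a diminished triad. iio6 is the diminished supertonic triad, borrowed from the parallel minor.
So the chord is Db-Fb-Abb, a diminished triad.
With the 6 figure the chord is in first inversion; from the bass Fb upward in close position it reads Fb-Abb-Db.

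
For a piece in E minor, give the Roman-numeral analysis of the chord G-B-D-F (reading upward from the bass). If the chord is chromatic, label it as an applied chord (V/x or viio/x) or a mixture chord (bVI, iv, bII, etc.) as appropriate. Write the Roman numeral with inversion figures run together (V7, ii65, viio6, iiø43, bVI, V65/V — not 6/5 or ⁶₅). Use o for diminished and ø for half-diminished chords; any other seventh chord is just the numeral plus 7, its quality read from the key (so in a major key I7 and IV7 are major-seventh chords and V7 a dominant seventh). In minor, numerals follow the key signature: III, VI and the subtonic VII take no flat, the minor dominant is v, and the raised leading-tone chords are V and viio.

V7/VI

Stacked in thirds the chord is G-B-D-F: a dominant seventh chord on G.
G is not a diatonic chord root with this quality in E minor, but it lies a perfect fifth above C (VI), so the chord functions as an applied dominant of VI.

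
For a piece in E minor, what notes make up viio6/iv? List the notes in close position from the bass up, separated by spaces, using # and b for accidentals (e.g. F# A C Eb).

The slash marks an applied leading-tone chord: viio of iv. In E minor, iv is A, so the leading tone to it is G#, a half step below.
Building a diminished triad on G# gives G#-B-D.
With the 6 figure the chord is in first inversion; from the bass B upward in close position it reads B-D-G#.

B D G#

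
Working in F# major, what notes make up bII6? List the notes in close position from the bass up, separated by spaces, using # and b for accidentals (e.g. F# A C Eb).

B D G

Scale degree 2 in F# major is G#; lowering it a half step gives G. bII6 is the Neapolitan sixth — a major triad on the lowered second degree, here in its customary first inversion.
So the chord is G-B-D.
With the 6 figure the chord is in first inversion; from the bass B upward in close position it reads B-D-G.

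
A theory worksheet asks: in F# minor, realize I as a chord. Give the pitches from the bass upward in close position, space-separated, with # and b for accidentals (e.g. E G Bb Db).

F# A# C#

I is the major tonic (Picardy third), borrowed from the parallel major. In F# minor that root is F#.
So the chord is F#-A#-C#.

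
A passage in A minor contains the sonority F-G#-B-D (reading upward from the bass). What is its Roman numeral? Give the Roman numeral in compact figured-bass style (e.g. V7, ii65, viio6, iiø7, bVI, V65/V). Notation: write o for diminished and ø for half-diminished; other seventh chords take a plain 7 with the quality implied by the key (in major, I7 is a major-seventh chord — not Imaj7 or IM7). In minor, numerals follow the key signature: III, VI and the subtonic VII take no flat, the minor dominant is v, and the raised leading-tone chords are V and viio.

viio42

The pitches G#-B-D-F form a fully diminished seventh chord rooted on G#.
G# is scale degree 7 in A minor, and a fully diminished seventh chord on that degree is written viio7.
With F in the bass the chord is in third inversion, so the figured bass is 42.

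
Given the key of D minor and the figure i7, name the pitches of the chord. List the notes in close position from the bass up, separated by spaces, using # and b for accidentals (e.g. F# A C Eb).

D F A C

The numeral's case and figure indicate a minor seventh chord. In D minor its root, scale degree 1, is D.
Stacking thirds from D gives D-F-A-C.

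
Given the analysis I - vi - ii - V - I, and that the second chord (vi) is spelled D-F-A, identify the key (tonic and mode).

F major

The chord Dm is a minor triad rooted on D; its label is vi.
vi on D implies D is the submediant; that puts the tonic at F, and the lowercase numeral fits major mode.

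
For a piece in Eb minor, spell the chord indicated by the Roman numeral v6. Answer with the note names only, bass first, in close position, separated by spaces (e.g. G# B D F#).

Db F Bb

In Eb minor, scale degree 5 is Bb, and the diatonic chord built there is a minor triad.
That chord is spelled Bb-Db-F.
The figured bass 6 indicates first inversion, placing the third (Db) in the bass: Db-F-Bb.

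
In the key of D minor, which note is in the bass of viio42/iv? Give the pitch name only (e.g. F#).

The applied chord viio42/iv is rooted on F#: F#-A-C-Eb.
The figure 42 means third inversion — the seventh is in the bass.

Eb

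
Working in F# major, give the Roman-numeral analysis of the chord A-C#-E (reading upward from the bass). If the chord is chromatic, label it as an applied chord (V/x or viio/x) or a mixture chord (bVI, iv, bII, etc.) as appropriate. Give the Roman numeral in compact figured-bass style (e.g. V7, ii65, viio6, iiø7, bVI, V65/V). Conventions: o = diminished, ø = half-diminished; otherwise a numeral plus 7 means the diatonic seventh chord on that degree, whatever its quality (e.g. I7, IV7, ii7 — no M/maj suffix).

bIII

Stacked in thirds the chord is A-C#-E: a major triad on A.
A is the lowered third degree of F# major (diatonic 3 would be A#). This is a major triad on the lowered third degree, borrowed from the parallel minor.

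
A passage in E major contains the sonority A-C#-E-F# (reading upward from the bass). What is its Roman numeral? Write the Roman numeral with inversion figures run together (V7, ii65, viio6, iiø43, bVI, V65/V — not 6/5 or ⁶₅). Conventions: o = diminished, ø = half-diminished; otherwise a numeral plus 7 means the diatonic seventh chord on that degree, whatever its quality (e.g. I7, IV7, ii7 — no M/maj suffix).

The pitches F#-A-C#-E form a minor seventh chord rooted on F#.
In E major, F# is the supertonic; the diatonic minor seventh chord there is ii7.
With A in the bass the chord is in first inversion, so the figured bass is 65.

ii65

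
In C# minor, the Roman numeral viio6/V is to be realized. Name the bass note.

A#

The applied chord viio6/V is rooted on F##: F##-A#-C#.
The figure 6 means first inversion — the third is in the bass.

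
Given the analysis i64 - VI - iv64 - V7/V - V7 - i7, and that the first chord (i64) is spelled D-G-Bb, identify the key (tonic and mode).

G minor

The chord Gm/D is a minor triad rooted on G; its label is i64.
If G is scale degree 1 and the mode makes that degree carry a minor triad, the tonic is G and the mode is minor.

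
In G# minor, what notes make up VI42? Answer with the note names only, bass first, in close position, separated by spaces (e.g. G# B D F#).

The numeral's case and figure indicate a major seventh chord. In G# minor its root, scale degree 6, is E.
That chord is spelled E-G#-B-D#.
The figured bass 42 indicates third inversion, placing the seventh (D#) in the bass: D#-E-G#-B.

D# E G# B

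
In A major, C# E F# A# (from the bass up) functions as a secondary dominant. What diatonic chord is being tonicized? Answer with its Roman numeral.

ii

The chord is a dominant seventh chord on F#.
A dominant resolves down a perfect fifth: F# → B. In A major, B is scale degree 2, i.e. ii.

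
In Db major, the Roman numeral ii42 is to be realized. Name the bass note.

ii in Db major has root Eb; the chord is Eb-Gb-Bb-Db.
The figure 42 means third inversion — the seventh is in the bass.

Db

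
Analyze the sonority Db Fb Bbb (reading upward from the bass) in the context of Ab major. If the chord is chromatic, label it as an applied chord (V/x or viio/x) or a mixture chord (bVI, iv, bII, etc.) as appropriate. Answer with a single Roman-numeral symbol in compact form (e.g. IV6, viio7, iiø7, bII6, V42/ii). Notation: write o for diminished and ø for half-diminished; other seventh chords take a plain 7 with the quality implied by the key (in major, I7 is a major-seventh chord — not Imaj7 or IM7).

bII6

Stacked in thirds the chord is Bbb-Db-Fb: a major triad on Bbb.
Bbb is the lowered second degree of Ab major (diatonic 2 would be Bb). This is the Neapolitan sixth — a major triad on the lowered second degree, here in its customary first inversion.
With Db in the bass the chord is in first inversion, so the figured bass is 6.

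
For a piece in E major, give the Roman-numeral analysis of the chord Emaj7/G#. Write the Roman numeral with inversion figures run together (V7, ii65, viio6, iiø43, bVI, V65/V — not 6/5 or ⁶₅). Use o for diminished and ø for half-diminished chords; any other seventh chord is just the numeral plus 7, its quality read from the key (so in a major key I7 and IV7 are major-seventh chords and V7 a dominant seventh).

I65

Stacked in thirds the chord is E-G#-B-D#: a major seventh chord on E.
In E major, E is the tonic; the diatonic major seventh chord there is I7.
With G# in the bass the chord is in first inversion, so the figured bass is 65.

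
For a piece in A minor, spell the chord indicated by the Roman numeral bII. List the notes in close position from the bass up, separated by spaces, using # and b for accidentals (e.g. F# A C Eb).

bII is the Neapolitan chord — a major triad on the lowered second degree. In A minor that root is Bb.
So the chord is Bb-D-F, a major triad.

Bb D F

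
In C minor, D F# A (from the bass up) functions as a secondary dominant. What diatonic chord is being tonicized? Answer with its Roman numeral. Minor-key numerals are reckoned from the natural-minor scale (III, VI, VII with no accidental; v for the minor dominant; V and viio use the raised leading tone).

The chord is a major triad on D.
A dominant resolves down a perfect fifth: D → G. In C minor, G is scale degree 5, i.e. V.

V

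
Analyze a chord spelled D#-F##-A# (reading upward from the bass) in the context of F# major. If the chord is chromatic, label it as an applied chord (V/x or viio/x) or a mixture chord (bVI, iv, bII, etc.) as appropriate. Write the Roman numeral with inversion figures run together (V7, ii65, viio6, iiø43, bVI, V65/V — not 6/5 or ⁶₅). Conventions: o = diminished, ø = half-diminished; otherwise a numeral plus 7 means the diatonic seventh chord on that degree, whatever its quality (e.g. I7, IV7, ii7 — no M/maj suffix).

V/ii

The pitches D#-F##-A# form a major triad rooted on D#.
D# is not a diatonic chord root with this quality in F# major, but it lies a perfect fifth above G# (ii), so the chord functions as an applied dominant of ii.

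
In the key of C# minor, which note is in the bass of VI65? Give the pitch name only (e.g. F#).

C#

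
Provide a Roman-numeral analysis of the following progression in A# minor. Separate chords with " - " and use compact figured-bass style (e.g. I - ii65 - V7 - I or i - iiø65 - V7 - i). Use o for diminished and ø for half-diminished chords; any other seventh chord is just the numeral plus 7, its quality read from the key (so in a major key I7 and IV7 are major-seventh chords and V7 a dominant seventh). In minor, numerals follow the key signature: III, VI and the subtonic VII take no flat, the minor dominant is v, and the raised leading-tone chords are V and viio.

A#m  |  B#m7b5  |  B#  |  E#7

A#m has root A#, degree 1 in A# minor, so i.
B#m7b5 has root B#, degree 2 in A# minor, so iiø7.
B#: chromatic; B# is V of V, so V/V.
E#7: dominant seventh chord on E# = scale degree 5 → V7.

i - iiø7 - V/V - V7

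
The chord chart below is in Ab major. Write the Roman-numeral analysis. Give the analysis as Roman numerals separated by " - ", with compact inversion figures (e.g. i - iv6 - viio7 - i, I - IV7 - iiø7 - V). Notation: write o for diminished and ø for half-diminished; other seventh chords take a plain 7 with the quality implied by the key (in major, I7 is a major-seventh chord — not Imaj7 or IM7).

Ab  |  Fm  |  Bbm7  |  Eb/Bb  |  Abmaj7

I - vi - ii7 - V64 - I7

Ab: major triad on Ab = scale degree 1 → I.
Fm has root F, degree 6 in Ab major, so vi.
Bbm7 has root Bb, degree 2 in Ab major, so ii7.
Eb/Bb: root Eb is the dominant; major triad there is V64.
Abmaj7 has root Ab, degree 1 in Ab major, so I7.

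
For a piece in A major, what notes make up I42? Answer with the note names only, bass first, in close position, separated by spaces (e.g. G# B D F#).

The numeral's case and figure indicate a major seventh chord. In A major its root, scale degree 1, is A.
That chord is spelled A-C#-E-G#.
With the 42 figure the chord is in third inversion; from the bass G# upward in close position it reads G#-A-C#-E.

G# A C# E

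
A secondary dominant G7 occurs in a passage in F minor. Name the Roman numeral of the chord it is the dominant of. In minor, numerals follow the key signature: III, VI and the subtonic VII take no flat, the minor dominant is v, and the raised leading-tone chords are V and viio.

V

The chord is a dominant seventh chord on G.
A dominant resolves down a perfect fifth: G → C. In F minor, C is scale degree 5, i.e. V.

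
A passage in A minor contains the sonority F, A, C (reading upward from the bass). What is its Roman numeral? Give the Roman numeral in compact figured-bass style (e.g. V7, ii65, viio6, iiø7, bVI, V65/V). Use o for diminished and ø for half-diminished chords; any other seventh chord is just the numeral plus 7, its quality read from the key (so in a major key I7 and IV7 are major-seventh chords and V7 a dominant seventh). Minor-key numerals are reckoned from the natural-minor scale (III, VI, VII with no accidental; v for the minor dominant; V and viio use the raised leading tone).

Stacked in thirds the chord is F-A-C: a major triad on F.
In A minor, F is the submediant; the diatonic major triad there is VI.

VI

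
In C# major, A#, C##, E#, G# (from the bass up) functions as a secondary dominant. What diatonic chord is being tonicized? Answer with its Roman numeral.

ii

The chord is a dominant seventh chord on A#.
A dominant resolves down a perfect fifth: A# → D#. In C# major, D# is scale degree 2, i.e. ii.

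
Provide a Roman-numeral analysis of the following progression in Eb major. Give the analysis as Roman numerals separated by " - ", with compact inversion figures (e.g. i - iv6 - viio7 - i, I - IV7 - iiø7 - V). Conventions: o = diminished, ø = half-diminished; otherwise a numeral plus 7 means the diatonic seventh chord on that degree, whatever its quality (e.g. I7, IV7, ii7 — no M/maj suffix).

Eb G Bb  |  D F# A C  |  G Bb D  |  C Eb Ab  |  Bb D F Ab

I - V7/iii - iii - IV6 - V7

Eb-G-Bb: root Eb is the tonic; major triad there is I.
D-F#-A-C: chromatic; D is V of iii, so V7/iii.
G-Bb-D: root G is the mediant; minor triad there is iii.
C-Eb-Ab has root Ab, degree 4 in Eb major, so IV6.
Bb-D-F-Ab: root Bb is the dominant; dominant seventh chord there is V7.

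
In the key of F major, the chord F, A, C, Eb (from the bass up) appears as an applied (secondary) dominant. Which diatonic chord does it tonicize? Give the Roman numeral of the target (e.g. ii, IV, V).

IV

The chord is a dominant seventh chord on F.
A dominant resolves down a perfect fifth: F → Bb. In F major, Bb is scale degree 4, i.e. IV.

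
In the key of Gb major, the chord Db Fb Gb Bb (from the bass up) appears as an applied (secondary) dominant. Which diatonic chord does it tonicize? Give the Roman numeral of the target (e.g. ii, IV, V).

IV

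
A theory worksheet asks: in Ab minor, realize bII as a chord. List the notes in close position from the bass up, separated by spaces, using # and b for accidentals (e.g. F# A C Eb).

Bbb Db Fb

bII is the Neapolitan chord — a major triad on the lowered second degree. In Ab minor that root is Bbb.
So the chord is Bbb-Db-Fb.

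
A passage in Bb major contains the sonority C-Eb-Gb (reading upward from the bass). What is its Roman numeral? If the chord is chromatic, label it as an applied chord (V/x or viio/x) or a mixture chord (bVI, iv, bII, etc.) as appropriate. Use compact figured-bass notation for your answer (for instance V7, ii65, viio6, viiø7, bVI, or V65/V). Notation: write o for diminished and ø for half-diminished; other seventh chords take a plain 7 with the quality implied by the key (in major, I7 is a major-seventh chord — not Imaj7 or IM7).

iio

The pitches C-Eb-Gb form a diminished triad rooted on C.
C is the second degree of Bb major. This is the diminished supertonic triad, borrowed from the parallel minor.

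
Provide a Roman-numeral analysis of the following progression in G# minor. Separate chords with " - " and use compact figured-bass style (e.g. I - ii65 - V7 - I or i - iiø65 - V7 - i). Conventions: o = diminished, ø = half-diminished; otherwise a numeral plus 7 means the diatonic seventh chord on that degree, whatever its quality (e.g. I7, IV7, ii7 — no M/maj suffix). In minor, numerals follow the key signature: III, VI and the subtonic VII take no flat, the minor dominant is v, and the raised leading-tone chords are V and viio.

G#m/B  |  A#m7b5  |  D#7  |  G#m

i6 - iiø7 - V7 - i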